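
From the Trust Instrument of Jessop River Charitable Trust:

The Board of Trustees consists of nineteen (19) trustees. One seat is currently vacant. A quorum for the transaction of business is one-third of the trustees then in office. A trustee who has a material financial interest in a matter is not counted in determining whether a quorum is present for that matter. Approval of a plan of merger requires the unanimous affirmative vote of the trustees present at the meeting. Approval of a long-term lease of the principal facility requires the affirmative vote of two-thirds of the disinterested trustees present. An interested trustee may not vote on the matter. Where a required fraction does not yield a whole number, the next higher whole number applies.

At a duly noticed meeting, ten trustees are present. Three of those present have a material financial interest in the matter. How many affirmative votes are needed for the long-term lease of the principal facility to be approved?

5

The long-term lease of the principal facility requires two-thirds of the disinterested trustees present (10 − 3 = 7).
2/3 of 7 = 4.67, rounded up to 5.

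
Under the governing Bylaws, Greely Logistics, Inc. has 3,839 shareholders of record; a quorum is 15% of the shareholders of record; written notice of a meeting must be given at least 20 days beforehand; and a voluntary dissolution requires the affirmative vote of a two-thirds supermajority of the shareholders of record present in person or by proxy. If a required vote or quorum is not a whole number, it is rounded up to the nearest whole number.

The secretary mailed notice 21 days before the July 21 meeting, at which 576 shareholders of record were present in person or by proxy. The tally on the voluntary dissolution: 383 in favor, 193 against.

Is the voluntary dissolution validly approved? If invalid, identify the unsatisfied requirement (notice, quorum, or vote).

Notice: 21 days given; 20 required. Satisfied.
Quorum: 15% of 3,839 = 575.85, rounded up to 576; 576 present. Satisfied.
Vote: requires two-thirds of those present (576); 2/3 of 576 = 384, so 384 needed; 383 in favor. Not satisfied.

Invalid — vote requirement not satisfied.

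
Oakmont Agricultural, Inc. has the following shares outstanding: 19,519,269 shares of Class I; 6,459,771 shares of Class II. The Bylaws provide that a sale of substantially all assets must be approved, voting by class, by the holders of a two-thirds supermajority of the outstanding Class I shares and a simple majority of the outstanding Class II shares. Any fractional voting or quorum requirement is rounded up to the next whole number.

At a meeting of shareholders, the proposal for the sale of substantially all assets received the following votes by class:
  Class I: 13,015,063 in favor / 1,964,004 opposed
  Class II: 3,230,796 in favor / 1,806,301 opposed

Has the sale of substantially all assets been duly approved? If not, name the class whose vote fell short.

Class I: 2/3 of 19519269 = 13012846; 13,012,846 required, 13,015,063 in favor — approved.
Class II: a majority of 6459771 is 3229886; 3,229,886 required, 3,230,796 in favor — approved.

Approved — every class gave the required vote.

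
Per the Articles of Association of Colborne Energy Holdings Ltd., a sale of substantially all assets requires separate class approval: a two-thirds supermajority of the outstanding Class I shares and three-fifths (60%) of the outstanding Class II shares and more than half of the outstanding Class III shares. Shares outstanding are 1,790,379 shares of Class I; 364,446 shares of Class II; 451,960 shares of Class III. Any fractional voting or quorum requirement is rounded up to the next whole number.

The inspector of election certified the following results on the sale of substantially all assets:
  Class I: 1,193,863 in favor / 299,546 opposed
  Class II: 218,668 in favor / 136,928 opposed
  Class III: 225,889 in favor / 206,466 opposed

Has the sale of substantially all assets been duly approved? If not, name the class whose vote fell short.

Not approved — the Class III shares did not give the required vote.

Class I: 2/3 of 1790379 = 1193586; 1,193,586 required, 1,193,863 in favor — approved.
Class II: 3/5 of 364446 = 218667.60, rounded up to 218668; 218,668 required, 218,668 in favor — approved.
Class III: a majority of 451960 is 225981; 225,981 required, 225,889 in favor — not approved.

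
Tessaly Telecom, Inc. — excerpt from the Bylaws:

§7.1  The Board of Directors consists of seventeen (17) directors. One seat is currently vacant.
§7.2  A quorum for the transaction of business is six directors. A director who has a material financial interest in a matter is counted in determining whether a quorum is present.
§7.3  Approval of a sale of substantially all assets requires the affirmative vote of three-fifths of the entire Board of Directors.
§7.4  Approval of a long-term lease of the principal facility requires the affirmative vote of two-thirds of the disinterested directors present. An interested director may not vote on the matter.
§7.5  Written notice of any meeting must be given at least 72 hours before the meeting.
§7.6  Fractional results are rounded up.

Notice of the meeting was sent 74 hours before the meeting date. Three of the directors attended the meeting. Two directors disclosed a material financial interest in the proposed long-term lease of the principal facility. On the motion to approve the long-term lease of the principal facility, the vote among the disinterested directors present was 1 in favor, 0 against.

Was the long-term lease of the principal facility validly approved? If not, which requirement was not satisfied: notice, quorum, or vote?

Notice: 74 hours given; 72 required (74 ≥ 72). Satisfied.
Quorum: 3 present (interested directors count toward quorum); quorum is 6. Not satisfied.
Vote: the long-term lease of the principal facility requires two-thirds of the disinterested directors present (3 − 2 = 1). 2/3 of 1 = 0.67, rounded up to 1, so 1 affirmative vote is needed; 1 voted in favor. Satisfied. (Moot — without a quorum no business can be validly transacted.)

Invalid — quorum requirement not satisfied.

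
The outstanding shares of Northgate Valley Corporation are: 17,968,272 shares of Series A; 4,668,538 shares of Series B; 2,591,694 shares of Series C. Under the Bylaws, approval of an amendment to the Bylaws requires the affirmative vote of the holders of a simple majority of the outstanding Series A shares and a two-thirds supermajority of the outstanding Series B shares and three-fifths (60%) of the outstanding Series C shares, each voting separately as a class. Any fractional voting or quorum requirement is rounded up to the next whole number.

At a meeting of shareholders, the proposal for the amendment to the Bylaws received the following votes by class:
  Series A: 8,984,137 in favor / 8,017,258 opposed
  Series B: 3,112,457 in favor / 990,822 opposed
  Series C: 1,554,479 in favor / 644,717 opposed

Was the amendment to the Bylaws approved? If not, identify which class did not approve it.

Not approved — the Series C shares did not give the required vote.

Series A: a majority of 17968272 is 8984137; 8,984,137 required, 8,984,137 in favor — approved.
Series B: 2/3 of 4668538 = 3112358.67, rounded up to 3112359; 3,112,359 required, 3,112,457 in favor — approved.
Series C: 3/5 of 2591694 = 1555016.40, rounded up to 1555017; 1,555,017 required, 1,554,479 in favor — not approved.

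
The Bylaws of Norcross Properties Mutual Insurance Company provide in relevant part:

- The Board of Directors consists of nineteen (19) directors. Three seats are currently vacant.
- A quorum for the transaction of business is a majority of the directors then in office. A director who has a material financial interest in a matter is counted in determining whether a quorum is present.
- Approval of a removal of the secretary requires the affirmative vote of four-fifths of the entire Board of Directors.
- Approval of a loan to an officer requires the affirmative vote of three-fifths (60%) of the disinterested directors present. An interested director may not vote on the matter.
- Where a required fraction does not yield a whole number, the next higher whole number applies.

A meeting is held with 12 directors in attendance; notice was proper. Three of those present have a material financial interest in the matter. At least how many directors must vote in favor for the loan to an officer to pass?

The loan to an officer requires three-fifths of the disinterested directors present (12 − 3 = 9).
3/5 of 9 = 5.40, rounded up to 6.

6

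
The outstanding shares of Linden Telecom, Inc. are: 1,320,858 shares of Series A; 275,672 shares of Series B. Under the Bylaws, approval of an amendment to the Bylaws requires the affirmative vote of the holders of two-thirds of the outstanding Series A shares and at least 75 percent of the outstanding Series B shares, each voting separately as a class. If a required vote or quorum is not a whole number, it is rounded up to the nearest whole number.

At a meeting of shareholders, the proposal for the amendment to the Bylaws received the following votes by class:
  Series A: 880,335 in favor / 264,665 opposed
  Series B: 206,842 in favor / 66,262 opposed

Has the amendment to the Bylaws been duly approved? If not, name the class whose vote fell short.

Series A: 2/3 of 1320858 = 880572; 880,572 required, 880,335 in favor — not approved.
Series B: 3/4 of 275672 = 206754; 206,754 required, 206,842 in favor — approved.

Not approved — the Series A shares did not give the required vote.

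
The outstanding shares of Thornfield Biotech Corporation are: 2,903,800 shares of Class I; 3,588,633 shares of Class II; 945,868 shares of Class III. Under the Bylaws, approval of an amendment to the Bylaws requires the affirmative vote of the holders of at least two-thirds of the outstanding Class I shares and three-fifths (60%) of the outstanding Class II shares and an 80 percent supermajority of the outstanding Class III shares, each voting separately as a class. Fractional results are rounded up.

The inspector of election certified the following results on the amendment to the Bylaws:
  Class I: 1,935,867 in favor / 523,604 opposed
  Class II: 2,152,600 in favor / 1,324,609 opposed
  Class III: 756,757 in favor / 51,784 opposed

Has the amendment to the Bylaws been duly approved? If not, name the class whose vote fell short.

Not approved — the Class II shares did not give the required vote.

Class I: 2/3 of 2903800 = 1935866.67, rounded up to 1935867; 1,935,867 required, 1,935,867 in favor — approved.
Class II: 3/5 of 3588633 = 2153179.80, rounded up to 2153180; 2,153,180 required, 2,152,600 in favor — not approved.
Class III: 4/5 of 945868 = 756694.40, rounded up to 756695; 756,695 required, 756,757 in favor — approved.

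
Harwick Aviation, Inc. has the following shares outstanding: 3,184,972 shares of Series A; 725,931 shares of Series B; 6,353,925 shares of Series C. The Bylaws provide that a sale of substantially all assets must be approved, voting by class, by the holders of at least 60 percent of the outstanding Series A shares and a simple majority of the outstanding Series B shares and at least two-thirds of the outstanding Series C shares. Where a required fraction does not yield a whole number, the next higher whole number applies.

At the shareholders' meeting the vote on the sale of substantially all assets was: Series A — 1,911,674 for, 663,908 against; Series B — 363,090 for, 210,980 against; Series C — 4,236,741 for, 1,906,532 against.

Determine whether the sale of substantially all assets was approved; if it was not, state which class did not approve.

Approved — every class gave the required vote.

Series A: 3/5 of 3184972 = 1910983.20, rounded up to 1910984; 1,910,984 required, 1,911,674 in favor — approved.
Series B: a majority of 725931 is 362966; 362,966 required, 363,090 in favor — approved.
Series C: 2/3 of 6353925 = 4235950; 4,235,950 required, 4,236,741 in favor — approved.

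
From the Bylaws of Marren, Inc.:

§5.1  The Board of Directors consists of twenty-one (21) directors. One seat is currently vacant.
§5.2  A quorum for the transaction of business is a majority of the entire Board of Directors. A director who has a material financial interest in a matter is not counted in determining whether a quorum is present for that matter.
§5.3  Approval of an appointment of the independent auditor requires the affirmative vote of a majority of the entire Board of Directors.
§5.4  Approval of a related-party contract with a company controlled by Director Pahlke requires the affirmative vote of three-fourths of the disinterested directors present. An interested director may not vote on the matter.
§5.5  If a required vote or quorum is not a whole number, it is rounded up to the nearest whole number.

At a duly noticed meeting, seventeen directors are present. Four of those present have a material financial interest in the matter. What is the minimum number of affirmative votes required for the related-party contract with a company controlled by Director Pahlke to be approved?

The related-party contract with a company controlled by Director Pahlke requires three-fourths of the disinterested directors present (17 − 4 = 13).
3/4 of 13 = 9.75, rounded up to 10.

10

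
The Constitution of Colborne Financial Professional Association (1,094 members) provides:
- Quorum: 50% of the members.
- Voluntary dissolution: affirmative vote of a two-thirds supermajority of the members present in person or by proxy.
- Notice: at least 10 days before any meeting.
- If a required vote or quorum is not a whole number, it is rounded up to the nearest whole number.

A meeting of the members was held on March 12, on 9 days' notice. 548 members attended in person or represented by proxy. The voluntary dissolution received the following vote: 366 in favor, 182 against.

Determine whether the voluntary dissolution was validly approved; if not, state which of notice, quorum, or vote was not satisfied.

Notice: 9 days given; 10 required. Not satisfied.
Quorum: 50% of 1,094 = 547; 548 present. Satisfied.
Vote: requires two-thirds of those present (548); 2/3 of 548 = 365.33, rounded up to 366, so 366 needed; 366 in favor. Satisfied.

Invalid — notice requirement not satisfied.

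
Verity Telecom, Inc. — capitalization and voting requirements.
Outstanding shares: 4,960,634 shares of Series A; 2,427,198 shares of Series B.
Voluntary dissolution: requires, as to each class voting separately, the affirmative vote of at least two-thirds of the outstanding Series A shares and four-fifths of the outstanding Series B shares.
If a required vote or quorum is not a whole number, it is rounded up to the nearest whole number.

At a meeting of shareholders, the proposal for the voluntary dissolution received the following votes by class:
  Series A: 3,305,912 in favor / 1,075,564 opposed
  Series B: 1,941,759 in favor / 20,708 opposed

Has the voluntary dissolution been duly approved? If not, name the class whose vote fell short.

Not approved — the Series A shares did not give the required vote.

Series A: 2/3 of 4960634 = 3307089.33, rounded up to 3307090; 3,307,090 required, 3,305,912 in favor — not approved.
Series B: 4/5 of 2427198 = 1941758.40, rounded up to 1941759; 1,941,759 required, 1,941,759 in favor — approved.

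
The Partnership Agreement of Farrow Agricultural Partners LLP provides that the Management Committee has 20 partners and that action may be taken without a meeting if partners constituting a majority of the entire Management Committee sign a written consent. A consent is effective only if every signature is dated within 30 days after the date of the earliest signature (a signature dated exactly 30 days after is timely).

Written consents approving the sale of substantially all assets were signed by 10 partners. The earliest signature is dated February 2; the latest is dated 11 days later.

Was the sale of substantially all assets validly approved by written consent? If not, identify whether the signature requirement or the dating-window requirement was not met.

Not effective — insufficient signatures.

Signatures required: a majority of 20 — a majority of 20 is 11, so 11 needed; 10 signed. Insufficient.
Dating window: the latest signature is 11 days after the earliest; the limit is 30 days. Within the window.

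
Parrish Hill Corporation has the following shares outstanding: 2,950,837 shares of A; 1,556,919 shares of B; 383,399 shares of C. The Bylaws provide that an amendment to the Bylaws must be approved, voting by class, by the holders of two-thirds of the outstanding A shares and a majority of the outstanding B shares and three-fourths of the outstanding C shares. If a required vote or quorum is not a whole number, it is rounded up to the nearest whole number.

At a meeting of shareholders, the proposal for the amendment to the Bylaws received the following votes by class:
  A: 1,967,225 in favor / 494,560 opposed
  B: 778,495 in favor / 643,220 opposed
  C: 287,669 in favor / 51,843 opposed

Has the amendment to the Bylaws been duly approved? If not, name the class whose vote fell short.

Approved — every class gave the required vote.

A: 2/3 of 2950837 = 1967224.67, rounded up to 1967225; 1,967,225 required, 1,967,225 in favor — approved.
B: a majority of 1556919 is 778460; 778,460 required, 778,495 in favor — approved.
C: 3/4 of 383399 = 287549.25, rounded up to 287550; 287,550 required, 287,669 in favor — approved.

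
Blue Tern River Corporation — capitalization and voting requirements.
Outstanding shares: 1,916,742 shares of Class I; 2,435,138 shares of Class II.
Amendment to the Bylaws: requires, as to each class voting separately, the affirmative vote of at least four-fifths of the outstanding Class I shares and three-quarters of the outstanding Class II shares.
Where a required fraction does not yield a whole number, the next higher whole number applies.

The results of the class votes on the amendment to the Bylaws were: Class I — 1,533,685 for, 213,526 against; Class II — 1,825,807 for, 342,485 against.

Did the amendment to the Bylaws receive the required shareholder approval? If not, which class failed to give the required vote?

Class I: 4/5 of 1916742 = 1533393.60, rounded up to 1533394; 1,533,394 required, 1,533,685 in favor — approved.
Class II: 3/4 of 2435138 = 1826353.50, rounded up to 1826354; 1,826,354 required, 1,825,807 in favor — not approved.

Not approved — the Class II shares did not give the required vote.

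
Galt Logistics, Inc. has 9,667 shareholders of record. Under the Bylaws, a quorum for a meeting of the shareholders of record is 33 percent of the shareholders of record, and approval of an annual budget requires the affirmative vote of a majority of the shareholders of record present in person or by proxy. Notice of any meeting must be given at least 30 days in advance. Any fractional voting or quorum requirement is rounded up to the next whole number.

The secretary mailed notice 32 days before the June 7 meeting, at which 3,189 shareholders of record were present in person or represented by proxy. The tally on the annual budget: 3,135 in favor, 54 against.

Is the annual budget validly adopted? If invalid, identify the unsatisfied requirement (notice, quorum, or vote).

Notice: 32 days given; 30 required. Satisfied.
Quorum: 33% of 9,667 = 3,190.11, rounded up to 3,191; 3,189 present. Not satisfied.
Vote: requires a majority of those present (3,189); a majority of 3189 is 1595, so 1,595 needed; 3,135 in favor. Satisfied.

Invalid — quorum requirement not satisfied.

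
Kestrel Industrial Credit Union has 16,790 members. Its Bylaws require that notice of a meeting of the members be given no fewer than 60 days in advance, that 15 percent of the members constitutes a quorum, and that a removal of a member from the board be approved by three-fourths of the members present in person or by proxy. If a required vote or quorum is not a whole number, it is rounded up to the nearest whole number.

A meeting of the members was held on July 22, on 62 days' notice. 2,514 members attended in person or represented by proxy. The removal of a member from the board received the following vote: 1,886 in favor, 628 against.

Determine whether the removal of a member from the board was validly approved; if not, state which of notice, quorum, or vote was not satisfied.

Invalid — quorum requirement not satisfied.

Notice: 62 days given; 60 required. Satisfied.
Quorum: 15% of 16,790 = 2,518.50, rounded up to 2,519; 2,514 present. Not satisfied.
Vote: requires three-fourths of those present (2,514); 3/4 of 2514 = 1885.50, rounded up to 1886, so 1,886 needed; 1,886 in favor. Satisfied.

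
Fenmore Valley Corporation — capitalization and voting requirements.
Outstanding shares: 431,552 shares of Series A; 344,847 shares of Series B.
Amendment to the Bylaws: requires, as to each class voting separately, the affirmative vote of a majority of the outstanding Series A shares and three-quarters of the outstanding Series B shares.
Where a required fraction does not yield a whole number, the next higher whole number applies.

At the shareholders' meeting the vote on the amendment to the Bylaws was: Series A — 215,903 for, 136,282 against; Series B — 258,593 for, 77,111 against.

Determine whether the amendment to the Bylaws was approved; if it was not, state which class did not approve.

Not approved — the Series B shares did not give the required vote.

Series A: a majority of 431552 is 215777; 215,777 required, 215,903 in favor — approved.
Series B: 3/4 of 344847 = 258635.25, rounded up to 258636; 258,636 required, 258,593 in favor — not approved.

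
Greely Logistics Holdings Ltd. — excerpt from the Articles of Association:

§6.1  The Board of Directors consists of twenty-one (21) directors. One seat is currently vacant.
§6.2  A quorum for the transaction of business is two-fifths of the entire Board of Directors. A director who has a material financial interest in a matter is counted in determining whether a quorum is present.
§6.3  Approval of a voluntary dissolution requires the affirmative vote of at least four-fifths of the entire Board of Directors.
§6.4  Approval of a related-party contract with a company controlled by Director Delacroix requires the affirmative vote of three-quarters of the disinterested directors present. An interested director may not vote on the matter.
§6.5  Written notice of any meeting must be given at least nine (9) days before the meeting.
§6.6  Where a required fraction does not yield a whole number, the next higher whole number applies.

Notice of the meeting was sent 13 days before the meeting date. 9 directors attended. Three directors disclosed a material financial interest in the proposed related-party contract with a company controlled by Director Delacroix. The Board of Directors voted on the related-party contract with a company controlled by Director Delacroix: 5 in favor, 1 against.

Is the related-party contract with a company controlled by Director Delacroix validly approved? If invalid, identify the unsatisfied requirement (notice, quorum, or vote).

Valid — all requirements satisfied.

Notice: 13 days given; 9 required (13 ≥ 9). Satisfied.
Quorum: 9 present (interested directors count toward quorum); quorum is 9. Satisfied.
Vote: the related-party contract with a company controlled by Director Delacroix requires three-fourths of the disinterested directors present (9 − 3 = 6). 3/4 of 6 = 4.50, rounded up to 5, so 5 affirmative votes are needed; 5 voted in favor. Satisfied.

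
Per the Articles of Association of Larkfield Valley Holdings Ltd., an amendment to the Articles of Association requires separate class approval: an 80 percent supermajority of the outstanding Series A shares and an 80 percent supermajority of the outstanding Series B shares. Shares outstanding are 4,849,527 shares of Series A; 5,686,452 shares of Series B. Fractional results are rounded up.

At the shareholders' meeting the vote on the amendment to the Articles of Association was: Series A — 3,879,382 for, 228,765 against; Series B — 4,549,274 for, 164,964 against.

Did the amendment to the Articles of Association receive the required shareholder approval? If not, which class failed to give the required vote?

Not approved — the Series A shares did not give the required vote.

Series A: 4/5 of 4849527 = 3879621.60, rounded up to 3879622; 3,879,622 required, 3,879,382 in favor — not approved.
Series B: 4/5 of 5686452 = 4549161.60, rounded up to 4549162; 4,549,162 required, 4,549,274 in favor — approved.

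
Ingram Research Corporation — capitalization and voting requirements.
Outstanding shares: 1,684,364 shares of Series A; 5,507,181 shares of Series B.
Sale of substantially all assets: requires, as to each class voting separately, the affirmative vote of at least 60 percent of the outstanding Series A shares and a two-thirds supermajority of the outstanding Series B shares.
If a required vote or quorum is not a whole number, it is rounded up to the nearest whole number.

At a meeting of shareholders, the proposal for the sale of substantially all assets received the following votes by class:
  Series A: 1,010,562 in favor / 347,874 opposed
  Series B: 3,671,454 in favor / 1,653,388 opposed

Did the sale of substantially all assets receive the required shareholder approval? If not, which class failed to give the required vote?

Not approved — the Series A shares did not give the required vote.

Series A: 3/5 of 1684364 = 1010618.40, rounded up to 1010619; 1,010,619 required, 1,010,562 in favor — not approved.
Series B: 2/3 of 5507181 = 3671454; 3,671,454 required, 3,671,454 in favor — approved.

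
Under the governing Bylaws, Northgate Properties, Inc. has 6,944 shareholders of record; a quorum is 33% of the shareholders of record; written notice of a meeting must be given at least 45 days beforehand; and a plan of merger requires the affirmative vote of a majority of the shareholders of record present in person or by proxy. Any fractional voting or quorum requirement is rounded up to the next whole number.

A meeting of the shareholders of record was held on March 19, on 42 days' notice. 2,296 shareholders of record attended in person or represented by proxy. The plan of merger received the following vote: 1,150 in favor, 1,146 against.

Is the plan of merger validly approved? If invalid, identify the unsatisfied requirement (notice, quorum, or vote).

Invalid — notice requirement not satisfied.

Notice: 42 days given; 45 required. Not satisfied.
Quorum: 33% of 6,944 = 2,291.52, rounded up to 2,292; 2,296 present. Satisfied.
Vote: requires a majority of those present (2,296); a majority of 2296 is 1149, so 1,149 needed; 1,150 in favor. Satisfied.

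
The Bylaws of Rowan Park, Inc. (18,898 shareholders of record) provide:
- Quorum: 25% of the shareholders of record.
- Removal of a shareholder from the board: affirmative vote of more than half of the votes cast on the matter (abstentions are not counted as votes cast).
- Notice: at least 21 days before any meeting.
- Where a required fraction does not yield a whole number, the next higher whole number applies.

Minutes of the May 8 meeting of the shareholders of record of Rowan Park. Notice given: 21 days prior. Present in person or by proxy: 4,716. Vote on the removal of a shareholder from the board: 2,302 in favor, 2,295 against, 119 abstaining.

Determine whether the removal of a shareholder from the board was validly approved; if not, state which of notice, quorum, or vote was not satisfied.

Invalid — quorum requirement not satisfied.

Notice: 21 days given; 21 required. Satisfied.
Quorum: 25% of 18,898 = 4,724.50, rounded up to 4,725; 4,716 present. Not satisfied.
Vote: requires a majority of the votes cast (4,716 − 119 abstaining = 4,597); a majority of 4597 is 2299, so 2,299 needed; 2,302 in favor. Satisfied.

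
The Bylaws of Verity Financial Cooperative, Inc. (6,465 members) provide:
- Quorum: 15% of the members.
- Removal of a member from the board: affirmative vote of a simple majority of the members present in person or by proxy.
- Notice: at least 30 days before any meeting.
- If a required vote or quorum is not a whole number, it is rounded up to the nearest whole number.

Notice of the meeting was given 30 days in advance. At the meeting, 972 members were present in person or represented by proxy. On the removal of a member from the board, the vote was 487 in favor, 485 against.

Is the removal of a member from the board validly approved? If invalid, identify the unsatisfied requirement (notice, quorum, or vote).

Valid — all requirements satisfied.

Notice: 30 days given; 30 required. Satisfied.
Quorum: 15% of 6,465 = 969.75, rounded up to 970; 972 present. Satisfied.
Vote: requires a majority of those present (972); a majority of 972 is 487, so 487 needed; 487 in favor. Satisfied.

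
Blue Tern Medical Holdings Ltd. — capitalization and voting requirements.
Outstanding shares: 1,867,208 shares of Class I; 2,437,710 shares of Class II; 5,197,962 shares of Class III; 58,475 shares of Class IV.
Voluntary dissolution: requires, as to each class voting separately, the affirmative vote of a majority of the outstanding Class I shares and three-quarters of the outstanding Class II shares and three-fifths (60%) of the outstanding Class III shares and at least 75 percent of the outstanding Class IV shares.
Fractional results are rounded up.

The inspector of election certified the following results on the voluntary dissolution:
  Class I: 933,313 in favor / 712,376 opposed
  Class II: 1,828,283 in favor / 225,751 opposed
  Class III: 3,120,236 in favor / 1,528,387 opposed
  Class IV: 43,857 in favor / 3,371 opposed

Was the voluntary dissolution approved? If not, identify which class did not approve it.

Class I: a majority of 1867208 is 933605; 933,605 required, 933,313 in favor — not approved.
Class II: 3/4 of 2437710 = 1828282.50, rounded up to 1828283; 1,828,283 required, 1,828,283 in favor — approved.
Class III: 3/5 of 5197962 = 3118777.20, rounded up to 3118778; 3,118,778 required, 3,120,236 in favor — approved.
Class IV: 3/4 of 58475 = 43856.25, rounded up to 43857; 43,857 required, 43,857 in favor — approved.

Not approved — the Class I shares did not give the required vote.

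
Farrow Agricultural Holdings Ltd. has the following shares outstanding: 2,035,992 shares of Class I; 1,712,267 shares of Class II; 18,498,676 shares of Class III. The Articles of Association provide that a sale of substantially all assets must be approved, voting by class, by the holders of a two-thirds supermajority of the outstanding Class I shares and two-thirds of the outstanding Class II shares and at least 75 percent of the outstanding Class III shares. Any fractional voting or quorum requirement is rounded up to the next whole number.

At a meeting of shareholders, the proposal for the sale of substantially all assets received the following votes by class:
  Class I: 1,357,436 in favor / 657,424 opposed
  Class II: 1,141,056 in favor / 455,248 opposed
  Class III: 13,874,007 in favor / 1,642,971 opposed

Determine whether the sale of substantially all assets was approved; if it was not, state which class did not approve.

Not approved — the Class II shares did not give the required vote.

Class I: 2/3 of 2035992 = 1357328; 1,357,328 required, 1,357,436 in favor — approved.
Class II: 2/3 of 1712267 = 1141511.33, rounded up to 1141512; 1,141,512 required, 1,141,056 in favor — not approved.
Class III: 3/4 of 18498676 = 13874007; 13,874,007 required, 13,874,007 in favor — approved.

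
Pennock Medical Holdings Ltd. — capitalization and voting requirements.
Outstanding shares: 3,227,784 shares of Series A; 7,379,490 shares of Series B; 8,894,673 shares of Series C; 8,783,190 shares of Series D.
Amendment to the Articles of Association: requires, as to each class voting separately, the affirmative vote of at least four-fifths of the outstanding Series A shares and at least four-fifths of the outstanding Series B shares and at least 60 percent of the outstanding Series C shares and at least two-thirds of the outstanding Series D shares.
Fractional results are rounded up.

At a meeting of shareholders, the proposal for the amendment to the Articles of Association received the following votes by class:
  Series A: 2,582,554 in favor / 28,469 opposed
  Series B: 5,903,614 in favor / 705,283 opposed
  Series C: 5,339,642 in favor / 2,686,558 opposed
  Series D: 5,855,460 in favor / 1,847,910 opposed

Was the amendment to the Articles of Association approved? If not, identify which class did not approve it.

Series A: 4/5 of 3227784 = 2582227.20, rounded up to 2582228; 2,582,228 required, 2,582,554 in favor — approved.
Series B: 4/5 of 7379490 = 5903592; 5,903,592 required, 5,903,614 in favor — approved.
Series C: 3/5 of 8894673 = 5336803.80, rounded up to 5336804; 5,336,804 required, 5,339,642 in favor — approved.
Series D: 2/3 of 8783190 = 5855460; 5,855,460 required, 5,855,460 in favor — approved.

Approved — every class gave the required vote.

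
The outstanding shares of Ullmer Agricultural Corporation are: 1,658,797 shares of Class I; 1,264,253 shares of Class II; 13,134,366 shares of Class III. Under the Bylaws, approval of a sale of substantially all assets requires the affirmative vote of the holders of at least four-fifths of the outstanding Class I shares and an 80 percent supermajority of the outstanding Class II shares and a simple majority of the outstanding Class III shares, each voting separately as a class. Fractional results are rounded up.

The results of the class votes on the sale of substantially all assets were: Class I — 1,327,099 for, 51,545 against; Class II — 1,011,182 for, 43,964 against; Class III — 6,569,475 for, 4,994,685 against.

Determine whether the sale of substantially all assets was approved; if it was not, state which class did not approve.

Not approved — the Class II shares did not give the required vote.

Class I: 4/5 of 1658797 = 1327037.60, rounded up to 1327038; 1,327,038 required, 1,327,099 in favor — approved.
Class II: 4/5 of 1264253 = 1011402.40, rounded up to 1011403; 1,011,403 required, 1,011,182 in favor — not approved.
Class III: a majority of 13134366 is 6567184; 6,567,184 required, 6,569,475 in favor — approved.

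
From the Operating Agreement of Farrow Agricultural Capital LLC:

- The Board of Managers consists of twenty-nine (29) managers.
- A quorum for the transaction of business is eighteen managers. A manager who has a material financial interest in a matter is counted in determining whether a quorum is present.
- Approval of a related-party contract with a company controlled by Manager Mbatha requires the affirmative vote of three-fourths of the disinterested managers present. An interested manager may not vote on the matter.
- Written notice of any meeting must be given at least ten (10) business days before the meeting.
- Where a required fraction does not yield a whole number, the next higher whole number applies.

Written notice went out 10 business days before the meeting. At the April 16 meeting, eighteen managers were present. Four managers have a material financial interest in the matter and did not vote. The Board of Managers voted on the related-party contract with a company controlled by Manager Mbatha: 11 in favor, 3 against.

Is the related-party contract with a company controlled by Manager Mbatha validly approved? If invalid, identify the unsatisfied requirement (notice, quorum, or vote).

Notice: 10 business days given; 10 required (10 ≥ 10). Satisfied.
Quorum: 18 present (interested managers count toward quorum); quorum is 18. Satisfied.
Vote: the related-party contract with a company controlled by Manager Mbatha requires three-fourths of the disinterested managers present (18 − 4 = 14). 3/4 of 14 = 10.50, rounded up to 11, so 11 affirmative votes are needed; 11 voted in favor. Satisfied.

Valid — all requirements satisfied.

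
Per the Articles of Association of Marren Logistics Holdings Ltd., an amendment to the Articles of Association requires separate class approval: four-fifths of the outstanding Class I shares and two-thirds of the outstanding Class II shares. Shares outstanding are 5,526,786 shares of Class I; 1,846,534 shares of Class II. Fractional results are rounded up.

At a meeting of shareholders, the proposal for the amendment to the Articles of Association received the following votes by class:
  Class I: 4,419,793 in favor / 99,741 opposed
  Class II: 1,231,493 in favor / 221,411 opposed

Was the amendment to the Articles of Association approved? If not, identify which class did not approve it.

Class I: 4/5 of 5526786 = 4421428.80, rounded up to 4421429; 4,421,429 required, 4,419,793 in favor — not approved.
Class II: 2/3 of 1846534 = 1231022.67, rounded up to 1231023; 1,231,023 required, 1,231,493 in favor — approved.

Not approved — the Class I shares did not give the required vote.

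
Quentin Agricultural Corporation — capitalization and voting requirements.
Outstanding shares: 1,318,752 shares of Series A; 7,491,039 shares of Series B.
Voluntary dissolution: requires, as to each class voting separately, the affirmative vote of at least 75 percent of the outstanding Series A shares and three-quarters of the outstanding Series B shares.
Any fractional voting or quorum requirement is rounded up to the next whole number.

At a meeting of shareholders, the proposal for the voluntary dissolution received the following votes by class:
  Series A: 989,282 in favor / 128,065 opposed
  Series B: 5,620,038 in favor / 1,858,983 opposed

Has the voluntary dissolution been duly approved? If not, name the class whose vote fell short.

Approved — every class gave the required vote.

Series A: 3/4 of 1318752 = 989064; 989,064 required, 989,282 in favor — approved.
Series B: 3/4 of 7491039 = 5618279.25, rounded up to 5618280; 5,618,280 required, 5,620,038 in favor — approved.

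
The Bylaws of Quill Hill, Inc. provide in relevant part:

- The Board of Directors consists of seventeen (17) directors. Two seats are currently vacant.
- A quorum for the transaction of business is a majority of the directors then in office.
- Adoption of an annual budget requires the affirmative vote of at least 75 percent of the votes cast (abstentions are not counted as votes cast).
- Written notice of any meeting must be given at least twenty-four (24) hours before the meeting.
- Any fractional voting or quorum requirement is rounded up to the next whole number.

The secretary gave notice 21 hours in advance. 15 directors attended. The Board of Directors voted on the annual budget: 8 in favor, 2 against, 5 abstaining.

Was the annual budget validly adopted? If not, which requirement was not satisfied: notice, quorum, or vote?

Invalid — notice requirement not satisfied.

Notice: 21 hours given; 24 required (21 < 24). Not satisfied.
Quorum: 15 present; quorum is 8. Satisfied.
Vote: the annual budget requires three-fourths of the votes cast (15 present − 5 abstaining = 10). 3/4 of 10 = 7.50, rounded up to 8, so 8 affirmative votes are needed; 8 voted in favor. Satisfied.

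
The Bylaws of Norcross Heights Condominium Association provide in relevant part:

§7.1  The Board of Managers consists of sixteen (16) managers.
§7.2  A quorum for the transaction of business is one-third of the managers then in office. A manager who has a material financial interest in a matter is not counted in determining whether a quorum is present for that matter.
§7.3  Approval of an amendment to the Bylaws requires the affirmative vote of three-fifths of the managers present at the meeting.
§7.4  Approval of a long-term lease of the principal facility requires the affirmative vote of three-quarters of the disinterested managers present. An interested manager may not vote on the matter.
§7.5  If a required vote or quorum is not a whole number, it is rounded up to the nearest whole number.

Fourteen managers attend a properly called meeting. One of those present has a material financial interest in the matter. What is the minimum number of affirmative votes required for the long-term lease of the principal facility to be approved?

10

The long-term lease of the principal facility requires three-fourths of the disinterested managers present (14 − 1 = 13).
3/4 of 13 = 9.75, rounded up to 10.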